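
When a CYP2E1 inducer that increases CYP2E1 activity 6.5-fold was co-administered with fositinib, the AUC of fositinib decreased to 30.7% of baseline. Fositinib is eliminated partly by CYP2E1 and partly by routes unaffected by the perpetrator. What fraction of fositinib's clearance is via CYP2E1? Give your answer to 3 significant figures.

0.410

Let x = fm,CYP2E1. Because AUC ∝ 1/CL, relative clearance rose to 1/0.307 = 3.257.
Only the CYP2E1 route changed, so 3.257 = x·6.5 + (1 − x), giving x = 0.410.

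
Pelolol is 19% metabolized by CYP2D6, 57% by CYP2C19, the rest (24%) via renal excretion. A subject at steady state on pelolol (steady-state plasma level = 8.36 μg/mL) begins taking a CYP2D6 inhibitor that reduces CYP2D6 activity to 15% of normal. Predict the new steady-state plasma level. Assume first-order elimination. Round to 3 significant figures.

9.97 μg/mL

The CYP2D6 pathway (19% of clearance) falls to 0.15× activity: 0.19 × 0.15 = 0.0285.
CYP2C19 (57%) and the residual 24% are unaffected.
CL_new/CL_old = 0.0285 + 0.57 + 0.24 = 0.8385.
With dosing unchanged, steady-state plasma level scales as 1/CL: 8.36 / 0.8385 = 9.97 μg/mL.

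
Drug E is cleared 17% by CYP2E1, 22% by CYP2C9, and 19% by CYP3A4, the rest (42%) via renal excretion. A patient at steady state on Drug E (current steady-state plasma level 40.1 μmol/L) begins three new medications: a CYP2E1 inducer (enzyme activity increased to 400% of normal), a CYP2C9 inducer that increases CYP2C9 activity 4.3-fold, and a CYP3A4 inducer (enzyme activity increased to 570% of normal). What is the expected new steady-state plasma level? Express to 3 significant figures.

12.8 μmol/L

CYP2E1: 0.17 × 4 = 0.68
CYP2C9: 0.22 × 4.3 = 0.946
CYP3A4: 0.19 × 5.7 = 1.083
Other: 0.42 (unchanged)
New clearance relative to baseline: 0.68 + 0.946 + 1.083 + 0.42 = 3.129.
New steady-state plasma level = 40.1 / 3.129 = 12.8 μmol/L (concentration scales inversely with clearance).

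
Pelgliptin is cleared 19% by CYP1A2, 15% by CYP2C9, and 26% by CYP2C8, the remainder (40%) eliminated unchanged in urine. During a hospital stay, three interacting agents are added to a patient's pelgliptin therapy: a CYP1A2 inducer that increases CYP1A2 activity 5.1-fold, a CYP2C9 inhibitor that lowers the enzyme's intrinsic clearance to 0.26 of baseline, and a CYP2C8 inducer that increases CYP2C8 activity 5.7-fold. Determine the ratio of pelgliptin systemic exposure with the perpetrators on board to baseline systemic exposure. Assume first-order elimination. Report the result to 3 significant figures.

The CYP1A2 pathway (19% of clearance) increases to 5.1× activity: 0.19 × 5.1 = 0.969.
The CYP2C9 pathway (15% of clearance) drops to 0.26× activity: 0.15 × 0.26 = 0.039.
The CYP2C8 pathway (26% of clearance) increases to 5.7× activity: 0.26 × 5.7 = 1.482.
The remaining 40% of clearance is unaffected.
Relative clearance = 0.969 + 0.039 + 1.482 + 0.4 = 2.89.
Net systemic exposure ratio = 1 / 2.89 = 0.346.

0.346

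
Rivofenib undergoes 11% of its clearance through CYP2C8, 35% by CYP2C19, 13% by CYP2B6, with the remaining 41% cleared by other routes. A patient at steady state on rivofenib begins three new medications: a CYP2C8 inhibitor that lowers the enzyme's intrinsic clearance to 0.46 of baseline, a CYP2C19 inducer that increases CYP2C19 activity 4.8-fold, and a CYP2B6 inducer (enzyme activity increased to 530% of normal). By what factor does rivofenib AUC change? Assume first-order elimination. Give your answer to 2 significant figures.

0.35

The CYP2C8 pathway (11% of clearance) drops to 0.46× activity: 0.11 × 0.46 = 0.0506.
The CYP2C19 pathway (35% of clearance) increases to 4.8× activity: 0.35 × 4.8 = 1.68.
The CYP2B6 pathway (13% of clearance) rises to 5.3× activity: 0.13 × 5.3 = 0.689.
The remaining 41% of clearance is unaffected.
Relative clearance = 0.0506 + 1.68 + 0.689 + 0.41 = 2.8296.
Net AUC ratio = 1 / 2.8296 = 0.35.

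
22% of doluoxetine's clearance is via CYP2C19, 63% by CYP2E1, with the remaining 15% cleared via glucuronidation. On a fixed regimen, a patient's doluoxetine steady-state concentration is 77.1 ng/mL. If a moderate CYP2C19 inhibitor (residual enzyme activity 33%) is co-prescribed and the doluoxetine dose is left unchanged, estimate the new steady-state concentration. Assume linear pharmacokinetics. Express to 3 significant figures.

90.4 ng/mL

The CYP2C19 pathway (22% of clearance) drops to 0.33× activity: 0.22 × 0.33 = 0.0726.
CYP2E1 (63%) and the residual 15% are unaffected.
Relative clearance = 0.0726 + 0.63 + 0.15 = 0.8526.
New steady-state concentration = baseline ÷ relative clearance = 77.1 / 0.8526 = 90.4 ng/mL.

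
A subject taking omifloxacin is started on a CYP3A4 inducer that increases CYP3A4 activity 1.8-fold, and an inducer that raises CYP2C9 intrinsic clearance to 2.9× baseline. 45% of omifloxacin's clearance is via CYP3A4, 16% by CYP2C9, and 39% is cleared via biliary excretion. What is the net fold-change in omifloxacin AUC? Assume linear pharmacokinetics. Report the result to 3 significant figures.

The CYP3A4 pathway (45% of clearance) rises to 1.8× activity: 0.45 × 1.8 = 0.81.
The CYP2C9 pathway (16% of clearance) increases to 2.9× activity: 0.16 × 2.9 = 0.464.
Non-CYP routes (39%) are unchanged.
CL_new/CL_old = 0.81 + 0.464 + 0.39 = 1.664.
AUC ∝ 1/CL: fold-change = 1 / 1.664 = 0.601.

0.601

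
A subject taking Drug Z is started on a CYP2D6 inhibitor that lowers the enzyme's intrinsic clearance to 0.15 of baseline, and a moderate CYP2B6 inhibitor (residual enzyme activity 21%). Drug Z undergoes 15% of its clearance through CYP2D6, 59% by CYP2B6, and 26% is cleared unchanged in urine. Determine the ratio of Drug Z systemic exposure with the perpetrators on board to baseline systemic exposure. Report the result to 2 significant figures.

2.5

The CYP2D6 pathway (15% of clearance) is reduced to 0.15× activity: 0.15 × 0.15 = 0.0225.
The CYP2B6 pathway (59% of clearance) falls to 0.21× activity: 0.59 × 0.21 = 0.1239.
The remaining 26% of clearance is unaffected.
New clearance relative to baseline: 0.0225 + 0.1239 + 0.26 = 0.4064.
Because systemic exposure varies inversely with clearance, the combined effect is 1 / 0.4064 = 2.5.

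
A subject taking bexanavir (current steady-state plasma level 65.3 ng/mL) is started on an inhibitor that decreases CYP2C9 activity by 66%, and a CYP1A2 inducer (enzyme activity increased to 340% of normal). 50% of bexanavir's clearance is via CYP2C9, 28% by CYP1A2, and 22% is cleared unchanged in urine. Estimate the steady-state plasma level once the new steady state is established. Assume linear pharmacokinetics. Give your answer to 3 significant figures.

48.7 ng/mL

The CYP2C9 pathway (50% of clearance) drops to 0.34× activity: 0.5 × 0.34 = 0.17.
The CYP1A2 pathway (28% of clearance) is boosted to 3.4× activity: 0.28 × 3.4 = 0.952.
Non-CYP routes (22%) are unchanged.
CL_new/CL_old = 0.17 + 0.952 + 0.22 = 1.342.
Steady-state plasma level ∝ 1/CL: new value = 65.3 / 1.342 = 48.7 ng/mL.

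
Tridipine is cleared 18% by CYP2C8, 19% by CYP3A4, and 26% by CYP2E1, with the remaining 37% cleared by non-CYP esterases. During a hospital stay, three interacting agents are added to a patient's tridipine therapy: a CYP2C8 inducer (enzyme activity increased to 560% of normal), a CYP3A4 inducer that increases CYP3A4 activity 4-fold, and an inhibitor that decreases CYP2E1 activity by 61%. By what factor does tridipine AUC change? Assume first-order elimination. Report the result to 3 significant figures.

0.447

The CYP2C8 pathway (18% of clearance) rises to 5.6× activity: 0.18 × 5.6 = 1.008.
The CYP3A4 pathway (19% of clearance) is boosted to 4× activity: 0.19 × 4 = 0.76.
The CYP2E1 pathway (26% of clearance) is reduced to 0.39× activity: 0.26 × 0.39 = 0.1014.
The remaining 37% of clearance is unaffected.
New clearance relative to baseline: 1.008 + 0.76 + 0.1014 + 0.37 = 2.2394.
AUC ∝ 1/CL: fold-change = 1 / 2.2394 = 0.447.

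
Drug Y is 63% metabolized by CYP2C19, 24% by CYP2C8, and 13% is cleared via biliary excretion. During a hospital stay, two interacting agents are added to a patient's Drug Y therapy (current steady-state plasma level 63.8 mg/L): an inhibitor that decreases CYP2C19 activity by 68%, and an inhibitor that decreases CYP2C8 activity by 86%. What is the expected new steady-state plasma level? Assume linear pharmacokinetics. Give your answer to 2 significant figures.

1.7 × 10² mg/L

CYP2C19: 0.63 × 0.32 = 0.2016
CYP2C8: 0.24 × 0.14 = 0.0336
Other: 0.13 (unchanged)
New clearance relative to baseline: 0.2016 + 0.0336 + 0.13 = 0.3652.
New steady-state plasma level = 63.8 / 0.3652 = 1.7 × 10² mg/L (concentration scales inversely with clearance).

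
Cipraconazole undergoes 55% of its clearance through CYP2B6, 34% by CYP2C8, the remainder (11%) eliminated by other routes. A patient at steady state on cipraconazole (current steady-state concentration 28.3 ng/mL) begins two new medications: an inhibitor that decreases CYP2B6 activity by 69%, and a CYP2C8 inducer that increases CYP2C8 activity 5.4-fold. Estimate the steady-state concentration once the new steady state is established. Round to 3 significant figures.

13.4 ng/mL

CYP2B6: 0.55 × 0.31 = 0.1705
CYP2C8: 0.34 × 5.4 = 1.836
Other: 0.11 (unchanged)
CL_new/CL_old = 0.1705 + 1.836 + 0.11 = 2.1165.
New steady-state concentration = 28.3 / 2.1165 = 13.4 ng/mL (concentration scales inversely with clearance).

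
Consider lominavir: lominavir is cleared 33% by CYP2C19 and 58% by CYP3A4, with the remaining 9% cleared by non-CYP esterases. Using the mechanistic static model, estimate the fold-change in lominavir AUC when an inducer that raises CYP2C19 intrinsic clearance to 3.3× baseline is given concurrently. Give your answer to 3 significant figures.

0.569

The CYP2C19 pathway (33% of clearance) rises to 3.3× activity: 0.33 × 3.3 = 1.089.
CYP3A4 (58%) and the residual 9% are unaffected.
Relative clearance = 1.089 + 0.58 + 0.09 = 1.759.
AUC ratio = CL_old/CL_new = 1 / 1.759 = 0.569.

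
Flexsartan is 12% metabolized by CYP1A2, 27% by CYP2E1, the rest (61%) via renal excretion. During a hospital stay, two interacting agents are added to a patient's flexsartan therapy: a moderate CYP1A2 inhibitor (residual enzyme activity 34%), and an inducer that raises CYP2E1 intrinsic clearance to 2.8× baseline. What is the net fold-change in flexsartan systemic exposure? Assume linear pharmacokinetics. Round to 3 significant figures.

CYP1A2: 0.12 × 0.34 = 0.0408
CYP2E1: 0.27 × 2.8 = 0.756
Other: 0.61 (unchanged)
CL_new/CL_old = 0.0408 + 0.756 + 0.61 = 1.4068.
Because systemic exposure varies inversely with clearance, the combined effect is 1 / 1.4068 = 0.711.

0.711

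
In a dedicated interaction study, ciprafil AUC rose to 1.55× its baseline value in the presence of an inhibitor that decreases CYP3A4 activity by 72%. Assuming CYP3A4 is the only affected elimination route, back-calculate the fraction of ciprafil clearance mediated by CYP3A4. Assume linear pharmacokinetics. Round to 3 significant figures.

Call the CYP3A4 fraction fm. After the interaction, CL_new/CL_old = fm × 0.28 + (1 − fm).
AUC ratio = 1 / (new CL fraction), so new CL fraction = 1 / 1.55 = 0.6452.
fm × 0.28 + 1 − fm = 0.6452  ⇒  fm × (0.28 − 1) = −0.3548  ⇒  fm = 0.493.

0.493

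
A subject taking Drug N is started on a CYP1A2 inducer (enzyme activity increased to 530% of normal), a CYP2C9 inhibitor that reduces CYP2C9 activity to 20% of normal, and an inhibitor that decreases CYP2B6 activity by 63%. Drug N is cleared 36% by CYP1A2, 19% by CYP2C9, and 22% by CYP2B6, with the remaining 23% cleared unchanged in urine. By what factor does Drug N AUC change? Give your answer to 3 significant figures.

0.443

CYP1A2: 0.36 × 5.3 = 1.908
CYP2C9: 0.19 × 0.2 = 0.038
CYP2B6: 0.22 × 0.37 = 0.0814
Other: 0.23 (unchanged)
Relative clearance = 1.908 + 0.038 + 0.0814 + 0.23 = 2.2574.
Net AUC ratio = 1 / 2.2574 = 0.443.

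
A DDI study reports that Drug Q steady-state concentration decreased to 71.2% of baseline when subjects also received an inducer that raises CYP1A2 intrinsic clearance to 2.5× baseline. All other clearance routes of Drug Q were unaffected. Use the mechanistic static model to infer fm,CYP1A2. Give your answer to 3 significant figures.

Let fm be the CYP1A2 fraction. New clearance relative to baseline = fm × 2.5 + (1 − fm).
Steady-state concentration ratio = 1 / (new CL fraction), so new CL fraction = 1 / 0.712 = 1.404.
fm × 2.5 + 1 − fm = 1.404  ⇒  fm × (2.5 − 1) = 0.4045  ⇒  fm = 0.270.

0.270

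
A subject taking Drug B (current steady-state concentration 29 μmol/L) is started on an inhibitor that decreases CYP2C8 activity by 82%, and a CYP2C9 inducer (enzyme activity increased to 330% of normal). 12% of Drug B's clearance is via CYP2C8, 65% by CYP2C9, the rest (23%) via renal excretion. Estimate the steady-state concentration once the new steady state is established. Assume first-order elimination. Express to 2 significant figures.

The CYP2C8 pathway (12% of clearance) drops to 0.18× activity: 0.12 × 0.18 = 0.0216.
The CYP2C9 pathway (65% of clearance) is boosted to 3.3× activity: 0.65 × 3.3 = 2.145.
The remaining 23% of clearance is unaffected.
Relative clearance = 0.0216 + 2.145 + 0.23 = 2.3966.
Steady-state concentration ∝ 1/CL: new value = 29 / 2.3966 = 12 μmol/L.

12 μmol/L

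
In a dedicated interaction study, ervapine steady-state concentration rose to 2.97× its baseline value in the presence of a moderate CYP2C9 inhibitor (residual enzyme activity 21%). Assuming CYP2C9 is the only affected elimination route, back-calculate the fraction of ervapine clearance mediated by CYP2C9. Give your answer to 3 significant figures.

CL'/CL = 1 / 2.97 = 0.3367
0.21·fm + (1 − fm) = 0.3367
fm = (0.3367 − 1) / (0.21 − 1) = 0.840

0.840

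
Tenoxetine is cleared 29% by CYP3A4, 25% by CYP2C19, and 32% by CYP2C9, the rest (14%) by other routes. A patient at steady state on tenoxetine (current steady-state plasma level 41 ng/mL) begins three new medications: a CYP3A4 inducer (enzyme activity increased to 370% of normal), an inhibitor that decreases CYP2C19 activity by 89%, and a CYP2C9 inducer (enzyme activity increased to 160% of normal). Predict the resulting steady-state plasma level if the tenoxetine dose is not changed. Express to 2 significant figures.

CYP3A4: 0.29 × 3.7 = 1.073
CYP2C19: 0.25 × 0.11 = 0.0275
CYP2C9: 0.32 × 1.6 = 0.512
Other: 0.14 (unchanged)
Relative clearance = 1.073 + 0.0275 + 0.512 + 0.14 = 1.7525.
Steady-state plasma level ∝ 1/CL: new value = 41 / 1.7525 = 23 ng/mL.

23 ng/mL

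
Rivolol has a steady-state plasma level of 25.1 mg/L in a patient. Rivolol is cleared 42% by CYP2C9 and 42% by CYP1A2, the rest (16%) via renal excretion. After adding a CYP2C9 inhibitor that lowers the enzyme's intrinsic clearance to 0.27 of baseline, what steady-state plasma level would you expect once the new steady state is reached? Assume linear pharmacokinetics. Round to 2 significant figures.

36 mg/L

CYP2C9: 0.42 × 0.27 = 0.1134
CYP1A2: 0.42 (unchanged)
Other: 0.16 (unchanged)
CL_new/CL_old = 0.1134 + 0.42 + 0.16 = 0.6934.
Steady-state plasma level ∝ 1/CL, so new value = 25.1 / 0.6934 = 36 mg/L.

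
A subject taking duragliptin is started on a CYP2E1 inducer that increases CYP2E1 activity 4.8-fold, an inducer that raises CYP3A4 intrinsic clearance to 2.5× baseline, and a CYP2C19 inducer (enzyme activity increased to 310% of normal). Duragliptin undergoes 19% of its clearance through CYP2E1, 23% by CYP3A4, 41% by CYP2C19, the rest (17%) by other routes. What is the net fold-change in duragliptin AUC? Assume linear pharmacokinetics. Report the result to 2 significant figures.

0.34

CYP2E1: 0.19 × 4.8 = 0.912
CYP3A4: 0.23 × 2.5 = 0.575
CYP2C19: 0.41 × 3.1 = 1.271
Other: 0.17 (unchanged)
Relative clearance = 0.912 + 0.575 + 1.271 + 0.17 = 2.928.
Net AUC ratio = 1 / 2.928 = 0.34.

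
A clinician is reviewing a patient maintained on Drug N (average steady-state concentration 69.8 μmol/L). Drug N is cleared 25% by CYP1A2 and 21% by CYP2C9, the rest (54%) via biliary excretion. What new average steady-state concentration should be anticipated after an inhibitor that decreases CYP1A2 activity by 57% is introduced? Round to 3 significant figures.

CYP1A2: 0.25 × 0.43 = 0.1075
CYP2C9: 0.21 (unchanged)
Other: 0.54 (unchanged)
Relative clearance = 0.1075 + 0.21 + 0.54 = 0.8575.
New average steady-state concentration = baseline ÷ relative clearance = 69.8 / 0.8575 = 81.4 μmol/L.

81.4 μmol/L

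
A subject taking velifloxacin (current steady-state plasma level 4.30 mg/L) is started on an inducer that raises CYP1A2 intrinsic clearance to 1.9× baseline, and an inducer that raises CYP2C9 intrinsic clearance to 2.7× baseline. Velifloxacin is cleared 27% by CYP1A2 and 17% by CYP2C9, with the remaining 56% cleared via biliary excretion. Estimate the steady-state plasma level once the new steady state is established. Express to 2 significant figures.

The CYP1A2 pathway (27% of clearance) rises to 1.9× activity: 0.27 × 1.9 = 0.513.
The CYP2C9 pathway (17% of clearance) increases to 2.7× activity: 0.17 × 2.7 = 0.459.
The remaining 56% of clearance is unaffected.
CL_new/CL_old = 0.513 + 0.459 + 0.56 = 1.532.
Steady-state plasma level ∝ 1/CL: new value = 4.30 / 1.532 = 2.8 mg/L.

2.8 mg/L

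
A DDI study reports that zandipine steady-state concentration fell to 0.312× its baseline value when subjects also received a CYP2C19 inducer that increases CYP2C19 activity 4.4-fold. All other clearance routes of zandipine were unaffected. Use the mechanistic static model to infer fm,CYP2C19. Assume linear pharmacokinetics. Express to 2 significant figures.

0.65

CL'/CL = 1 / 0.312 = 3.205
4.4·fm + (1 − fm) = 3.205
fm = (3.205 − 1) / (4.4 − 1) = 0.65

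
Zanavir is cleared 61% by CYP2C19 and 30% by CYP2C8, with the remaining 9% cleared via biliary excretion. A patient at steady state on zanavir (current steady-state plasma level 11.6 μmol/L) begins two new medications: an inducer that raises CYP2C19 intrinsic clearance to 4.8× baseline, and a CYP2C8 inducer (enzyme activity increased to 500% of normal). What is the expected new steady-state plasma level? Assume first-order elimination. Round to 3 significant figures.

CYP2C19: 0.61 × 4.8 = 2.928
CYP2C8: 0.3 × 5 = 1.5
Other: 0.09 (unchanged)
New clearance relative to baseline: 2.928 + 1.5 + 0.09 = 4.518.
Steady-state plasma level ∝ 1/CL: new value = 11.6 / 4.518 = 2.57 μmol/L.

2.57 μmol/L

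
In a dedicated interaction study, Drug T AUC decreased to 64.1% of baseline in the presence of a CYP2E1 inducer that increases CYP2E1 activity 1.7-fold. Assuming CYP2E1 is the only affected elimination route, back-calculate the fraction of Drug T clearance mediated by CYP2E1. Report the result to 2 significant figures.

CL'/CL = 1 / 0.641 = 1.56
1.7·fm + (1 − fm) = 1.56
fm = (1.56 − 1) / (1.7 − 1) = 0.80

0.80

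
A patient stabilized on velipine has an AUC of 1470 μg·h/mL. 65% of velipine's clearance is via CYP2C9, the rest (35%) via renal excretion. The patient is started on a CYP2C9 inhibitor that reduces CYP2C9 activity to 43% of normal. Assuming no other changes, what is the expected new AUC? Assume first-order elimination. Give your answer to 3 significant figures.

2.34 × 10³ μg·h/mL

The CYP2C9 pathway (65% of clearance) is reduced to 0.43× activity: 0.65 × 0.43 = 0.2795.
The remaining 35% of clearance is unaffected.
Relative clearance = 0.2795 + 0.35 = 0.6295.
AUC ∝ 1/CL, so new value = 1470 / 0.6295 = 2.34 × 10³ μg·h/mL.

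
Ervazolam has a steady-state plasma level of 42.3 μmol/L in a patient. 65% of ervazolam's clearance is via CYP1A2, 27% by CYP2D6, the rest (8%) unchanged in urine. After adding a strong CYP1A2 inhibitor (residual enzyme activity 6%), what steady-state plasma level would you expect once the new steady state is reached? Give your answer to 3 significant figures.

109 μmol/L

The CYP1A2 pathway (65% of clearance) falls to 0.06× activity: 0.65 × 0.06 = 0.039.
CYP2D6 (27%) and the residual 8% are unaffected.
Relative clearance = 0.039 + 0.27 + 0.08 = 0.389.
With dosing unchanged, steady-state plasma level scales as 1/CL: 42.3 / 0.389 = 109 μmol/L.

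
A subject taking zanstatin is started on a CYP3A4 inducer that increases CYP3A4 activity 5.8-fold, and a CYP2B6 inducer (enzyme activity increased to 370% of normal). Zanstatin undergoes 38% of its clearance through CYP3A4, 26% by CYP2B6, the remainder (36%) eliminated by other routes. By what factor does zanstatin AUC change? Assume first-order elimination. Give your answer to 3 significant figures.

The CYP3A4 pathway (38% of clearance) rises to 5.8× activity: 0.38 × 5.8 = 2.204.
The CYP2B6 pathway (26% of clearance) increases to 3.7× activity: 0.26 × 3.7 = 0.962.
Non-CYP routes (36%) are unchanged.
New clearance relative to baseline: 2.204 + 0.962 + 0.36 = 3.526.
Net AUC ratio = 1 / 3.526 = 0.284.

0.284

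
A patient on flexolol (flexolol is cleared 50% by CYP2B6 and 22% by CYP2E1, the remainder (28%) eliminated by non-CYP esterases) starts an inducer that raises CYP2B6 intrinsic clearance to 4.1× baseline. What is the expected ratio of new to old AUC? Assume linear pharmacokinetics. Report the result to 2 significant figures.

The CYP2B6 pathway (50% of clearance) rises to 4.1× activity: 0.5 × 4.1 = 2.05.
CYP2E1 (22%) and the residual 28% are unaffected.
Relative clearance = 2.05 + 0.22 + 0.28 = 2.55.
AUC is inversely proportional to clearance, so the fold-change is 1 / 2.55 = 0.39.

0.39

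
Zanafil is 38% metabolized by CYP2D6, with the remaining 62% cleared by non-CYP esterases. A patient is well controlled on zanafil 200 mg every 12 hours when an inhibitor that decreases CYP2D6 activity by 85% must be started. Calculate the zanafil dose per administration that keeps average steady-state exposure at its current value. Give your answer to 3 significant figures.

135 mg

The CYP2D6 pathway (38% of clearance) is reduced to 0.15× activity: 0.38 × 0.15 = 0.057.
Non-CYP routes (62%) are unchanged.
Relative clearance = 0.057 + 0.62 = 0.677.
To maintain the same steady-state level, dose must scale with clearance: new dose = 200 × 0.677 = 135 mg.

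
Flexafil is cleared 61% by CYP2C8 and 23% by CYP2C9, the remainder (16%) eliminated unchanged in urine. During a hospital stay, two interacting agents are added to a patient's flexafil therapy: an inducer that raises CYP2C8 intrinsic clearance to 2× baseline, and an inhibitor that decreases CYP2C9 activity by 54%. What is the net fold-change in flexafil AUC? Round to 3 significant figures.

CYP2C8: 0.61 × 2 = 1.22
CYP2C9: 0.23 × 0.46 = 0.1058
Other: 0.16 (unchanged)
Relative clearance = 1.22 + 0.1058 + 0.16 = 1.4858.
AUC ∝ 1/CL: fold-change = 1 / 1.4858 = 0.673.

0.673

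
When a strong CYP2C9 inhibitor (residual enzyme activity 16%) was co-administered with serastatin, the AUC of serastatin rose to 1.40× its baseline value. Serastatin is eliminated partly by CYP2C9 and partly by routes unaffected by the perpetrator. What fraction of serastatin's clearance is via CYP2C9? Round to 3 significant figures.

Let x = fm,CYP2C9. Because AUC ∝ 1/CL, relative clearance fell to 1/1.40 = 0.7143.
Setting x·0.16 + (1 − x) = 0.7143 and solving: x = (0.7143 − 1)/(0.16 − 1) = 0.340.

0.340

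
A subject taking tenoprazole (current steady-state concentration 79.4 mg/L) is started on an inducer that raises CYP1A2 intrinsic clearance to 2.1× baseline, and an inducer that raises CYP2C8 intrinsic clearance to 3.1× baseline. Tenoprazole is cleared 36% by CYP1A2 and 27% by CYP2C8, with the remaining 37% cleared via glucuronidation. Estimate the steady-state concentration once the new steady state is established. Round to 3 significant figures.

40.4 mg/L

The CYP1A2 pathway (36% of clearance) increases to 2.1× activity: 0.36 × 2.1 = 0.756.
The CYP2C8 pathway (27% of clearance) rises to 3.1× activity: 0.27 × 3.1 = 0.837.
Non-CYP routes (37%) are unchanged.
Relative clearance = 0.756 + 0.837 + 0.37 = 1.963.
New steady-state concentration = 79.4 / 1.963 = 40.4 mg/L (concentration scales inversely with clearance).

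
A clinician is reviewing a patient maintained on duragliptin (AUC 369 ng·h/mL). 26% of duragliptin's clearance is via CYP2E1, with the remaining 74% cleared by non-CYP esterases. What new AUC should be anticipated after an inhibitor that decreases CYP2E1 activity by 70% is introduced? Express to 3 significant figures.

CYP2E1: 0.26 × 0.3 = 0.078
Other: 0.74 (unchanged)
Relative clearance = 0.078 + 0.74 = 0.818.
AUC ∝ 1/CL, so new value = 369 / 0.818 = 451 ng·h/mL.

451 ng·h/mL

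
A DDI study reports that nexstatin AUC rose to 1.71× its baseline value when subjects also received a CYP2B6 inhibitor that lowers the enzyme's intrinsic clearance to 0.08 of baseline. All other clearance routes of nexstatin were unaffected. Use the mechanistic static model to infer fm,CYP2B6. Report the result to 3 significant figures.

Write x for the fraction cleared via CYP2B6. The observed AUC change means clearance fell to 1/1.71 = 0.5848 of baseline.
Only the CYP2B6 route changed, so 0.5848 = x·0.08 + (1 − x), giving x = 0.451.

0.451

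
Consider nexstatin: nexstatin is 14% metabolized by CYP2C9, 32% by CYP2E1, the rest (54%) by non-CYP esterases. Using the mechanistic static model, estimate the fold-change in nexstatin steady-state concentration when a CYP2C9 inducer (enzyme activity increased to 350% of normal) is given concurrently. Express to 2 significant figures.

The CYP2C9 pathway (14% of clearance) rises to 3.5× activity: 0.14 × 3.5 = 0.49.
CYP2E1 (32%) and the residual 54% are unaffected.
New clearance relative to baseline: 0.49 + 0.32 + 0.54 = 1.35.
Since steady-state concentration ∝ 1/CL, the ratio is 1 / 1.35 = 0.74.

0.74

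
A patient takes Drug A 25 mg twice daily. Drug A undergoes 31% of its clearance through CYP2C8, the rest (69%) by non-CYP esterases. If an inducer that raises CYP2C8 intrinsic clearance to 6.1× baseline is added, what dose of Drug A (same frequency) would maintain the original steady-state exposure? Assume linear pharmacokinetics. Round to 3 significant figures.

The CYP2C8 pathway (31% of clearance) increases to 6.1× activity: 0.31 × 6.1 = 1.891.
Non-CYP routes (69%) are unchanged.
Relative clearance = 1.891 + 0.69 = 2.581.
To maintain the same steady-state level, dose must scale with clearance: new dose = 25 × 2.581 = 64.5 mg.

64.5 mg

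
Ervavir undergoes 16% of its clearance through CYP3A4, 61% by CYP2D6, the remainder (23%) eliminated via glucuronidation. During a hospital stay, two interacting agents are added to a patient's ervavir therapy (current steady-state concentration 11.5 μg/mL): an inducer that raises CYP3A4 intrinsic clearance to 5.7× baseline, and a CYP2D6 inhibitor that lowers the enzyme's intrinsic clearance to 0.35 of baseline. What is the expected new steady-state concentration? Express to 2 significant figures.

CYP3A4: 0.16 × 5.7 = 0.912
CYP2D6: 0.61 × 0.35 = 0.2135
Other: 0.23 (unchanged)
CL_new/CL_old = 0.912 + 0.2135 + 0.23 = 1.3555.
New steady-state concentration = 11.5 / 1.3555 = 8.5 μg/mL (concentration scales inversely with clearance).

8.5 μg/mL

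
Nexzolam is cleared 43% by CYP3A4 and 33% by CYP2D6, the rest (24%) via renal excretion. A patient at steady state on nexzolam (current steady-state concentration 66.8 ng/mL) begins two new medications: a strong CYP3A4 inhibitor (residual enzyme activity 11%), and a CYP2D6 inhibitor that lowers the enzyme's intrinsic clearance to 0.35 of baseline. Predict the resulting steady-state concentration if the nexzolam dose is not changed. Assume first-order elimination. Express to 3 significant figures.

The CYP3A4 pathway (43% of clearance) falls to 0.11× activity: 0.43 × 0.11 = 0.0473.
The CYP2D6 pathway (33% of clearance) drops to 0.35× activity: 0.33 × 0.35 = 0.1155.
The remaining 24% of clearance is unaffected.
Relative clearance = 0.0473 + 0.1155 + 0.24 = 0.4028.
Dividing the baseline by the relative clearance: 66.8 / 0.4028 = 166 ng/mL.

166 ng/mL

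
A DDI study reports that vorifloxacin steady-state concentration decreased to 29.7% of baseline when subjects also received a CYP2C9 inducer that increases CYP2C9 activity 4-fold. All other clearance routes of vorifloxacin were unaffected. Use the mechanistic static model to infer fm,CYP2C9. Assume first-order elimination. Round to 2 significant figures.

Let x = fm,CYP2C9. Because steady-state concentration ∝ 1/CL, relative clearance rose to 1/0.297 = 3.367.
Setting x·4 + (1 − x) = 3.367 and solving: x = (3.367 − 1)/(4 − 1) = 0.79.

0.79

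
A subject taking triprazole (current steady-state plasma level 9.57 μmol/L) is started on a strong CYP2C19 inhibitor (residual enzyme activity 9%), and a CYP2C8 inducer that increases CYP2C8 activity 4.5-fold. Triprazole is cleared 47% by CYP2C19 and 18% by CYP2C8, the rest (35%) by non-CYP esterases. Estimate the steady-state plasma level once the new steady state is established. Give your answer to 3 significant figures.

7.96 μmol/L

The CYP2C19 pathway (47% of clearance) falls to 0.09× activity: 0.47 × 0.09 = 0.0423.
The CYP2C8 pathway (18% of clearance) is boosted to 4.5× activity: 0.18 × 4.5 = 0.81.
Non-CYP routes (35%) are unchanged.
New clearance relative to baseline: 0.0423 + 0.81 + 0.35 = 1.2023.
Steady-state plasma level ∝ 1/CL: new value = 9.57 / 1.2023 = 7.96 μmol/L.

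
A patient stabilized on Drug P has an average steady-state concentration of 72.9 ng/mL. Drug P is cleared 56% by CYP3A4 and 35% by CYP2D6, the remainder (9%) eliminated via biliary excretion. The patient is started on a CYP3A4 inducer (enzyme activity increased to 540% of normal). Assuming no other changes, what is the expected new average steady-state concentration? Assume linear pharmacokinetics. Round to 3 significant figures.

The CYP3A4 pathway (56% of clearance) rises to 5.4× activity: 0.56 × 5.4 = 3.024.
CYP2D6 (35%) and the residual 9% are unaffected.
CL_new/CL_old = 3.024 + 0.35 + 0.09 = 3.464.
New average steady-state concentration = baseline ÷ relative clearance = 72.9 / 3.464 = 21.0 ng/mL.

21.0 ng/mL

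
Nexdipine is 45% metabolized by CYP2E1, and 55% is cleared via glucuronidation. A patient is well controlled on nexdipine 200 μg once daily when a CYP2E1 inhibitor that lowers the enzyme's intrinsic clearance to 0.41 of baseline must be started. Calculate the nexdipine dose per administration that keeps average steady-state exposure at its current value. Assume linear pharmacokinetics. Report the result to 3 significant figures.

The CYP2E1 pathway (45% of clearance) is reduced to 0.41× activity: 0.45 × 0.41 = 0.1845.
The remaining 55% of clearance is unaffected.
Relative clearance = 0.1845 + 0.55 = 0.7345.
To maintain the same steady-state level, dose must scale with clearance: new dose = 200 × 0.7345 = 147 μg.

147 μg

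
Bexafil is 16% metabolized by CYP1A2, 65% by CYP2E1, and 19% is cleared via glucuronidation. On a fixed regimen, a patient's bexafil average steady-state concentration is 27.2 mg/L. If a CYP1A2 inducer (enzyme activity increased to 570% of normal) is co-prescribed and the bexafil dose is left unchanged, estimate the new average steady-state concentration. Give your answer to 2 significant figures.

16 mg/L

The CYP1A2 pathway (16% of clearance) increases to 5.7× activity: 0.16 × 5.7 = 0.912.
CYP2E1 (65%) and the residual 19% are unaffected.
Relative clearance = 0.912 + 0.65 + 0.19 = 1.752.
New average steady-state concentration = baseline ÷ relative clearance = 27.2 / 1.752 = 16 mg/L.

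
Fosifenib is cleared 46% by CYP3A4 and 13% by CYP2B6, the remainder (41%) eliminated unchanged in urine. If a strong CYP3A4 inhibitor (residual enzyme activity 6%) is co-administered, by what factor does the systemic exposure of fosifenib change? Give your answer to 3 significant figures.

CYP3A4: 0.46 × 0.06 = 0.0276
CYP2B6: 0.13 (unchanged)
Other: 0.41 (unchanged)
CL_new/CL_old = 0.0276 + 0.13 + 0.41 = 0.5676.
Systemic exposure is inversely proportional to clearance, so the fold-change is 1 / 0.5676 = 1.76.

1.76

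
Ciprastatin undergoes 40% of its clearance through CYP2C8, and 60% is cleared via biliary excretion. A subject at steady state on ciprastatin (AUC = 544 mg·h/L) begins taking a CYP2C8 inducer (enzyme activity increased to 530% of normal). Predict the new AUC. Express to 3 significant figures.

The CYP2C8 pathway (40% of clearance) increases to 5.3× activity: 0.4 × 5.3 = 2.12.
Non-CYP routes (60%) are unchanged.
CL_new/CL_old = 2.12 + 0.6 = 2.72.
With dosing unchanged, AUC scales as 1/CL: 544 / 2.72 = 200 mg·h/L.

200 mg·h/L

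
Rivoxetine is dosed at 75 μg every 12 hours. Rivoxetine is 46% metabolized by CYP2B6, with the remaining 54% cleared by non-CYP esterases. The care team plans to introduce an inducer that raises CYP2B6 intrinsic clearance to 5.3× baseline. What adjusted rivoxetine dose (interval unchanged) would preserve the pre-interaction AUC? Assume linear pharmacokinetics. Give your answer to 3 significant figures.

CYP2B6: 0.46 × 5.3 = 2.438
Other: 0.54 (unchanged)
CL_new/CL_old = 2.438 + 0.54 = 2.978.
To maintain the same steady-state level, dose must scale with clearance: new dose = 75 × 2.978 = 223 μg.

223 μg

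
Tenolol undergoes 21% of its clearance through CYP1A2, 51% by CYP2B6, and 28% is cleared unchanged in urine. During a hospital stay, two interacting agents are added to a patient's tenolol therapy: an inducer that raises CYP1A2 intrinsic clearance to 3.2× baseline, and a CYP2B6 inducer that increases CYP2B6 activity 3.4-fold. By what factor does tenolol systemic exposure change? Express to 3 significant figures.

0.372

The CYP1A2 pathway (21% of clearance) is boosted to 3.2× activity: 0.21 × 3.2 = 0.672.
The CYP2B6 pathway (51% of clearance) rises to 3.4× activity: 0.51 × 3.4 = 1.734.
Non-CYP routes (28%) are unchanged.
CL_new/CL_old = 0.672 + 1.734 + 0.28 = 2.686.
Systemic exposure ∝ 1/CL: fold-change = 1 / 2.686 = 0.372.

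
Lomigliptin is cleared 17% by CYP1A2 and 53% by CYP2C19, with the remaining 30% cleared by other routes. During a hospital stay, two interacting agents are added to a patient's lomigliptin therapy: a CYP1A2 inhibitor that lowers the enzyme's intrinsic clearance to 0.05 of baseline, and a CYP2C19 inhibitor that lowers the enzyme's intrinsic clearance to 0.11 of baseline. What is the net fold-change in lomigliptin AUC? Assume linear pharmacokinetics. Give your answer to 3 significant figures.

The CYP1A2 pathway (17% of clearance) is reduced to 0.05× activity: 0.17 × 0.05 = 0.0085.
The CYP2C19 pathway (53% of clearance) drops to 0.11× activity: 0.53 × 0.11 = 0.0583.
Non-CYP routes (30%) are unchanged.
Relative clearance = 0.0085 + 0.0583 + 0.3 = 0.3668.
Because AUC varies inversely with clearance, the combined effect is 1 / 0.3668 = 2.73.

2.73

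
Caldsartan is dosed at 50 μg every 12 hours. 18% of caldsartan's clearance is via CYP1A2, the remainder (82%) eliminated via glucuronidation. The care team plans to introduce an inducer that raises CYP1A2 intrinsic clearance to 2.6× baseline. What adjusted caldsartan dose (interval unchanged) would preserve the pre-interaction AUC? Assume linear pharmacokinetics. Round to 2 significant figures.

64 μg

The CYP1A2 pathway (18% of clearance) is boosted to 2.6× activity: 0.18 × 2.6 = 0.468.
The remaining 82% of clearance is unaffected.
CL_new/CL_old = 0.468 + 0.82 = 1.288.
To maintain the same steady-state level, dose must scale with clearance: new dose = 50 × 1.288 = 64 μg.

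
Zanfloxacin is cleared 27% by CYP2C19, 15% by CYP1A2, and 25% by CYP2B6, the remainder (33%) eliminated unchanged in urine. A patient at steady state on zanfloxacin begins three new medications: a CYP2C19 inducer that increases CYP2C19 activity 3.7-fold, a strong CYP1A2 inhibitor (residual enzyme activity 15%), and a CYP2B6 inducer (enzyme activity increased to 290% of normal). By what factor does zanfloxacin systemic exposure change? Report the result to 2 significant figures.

0.48

The CYP2C19 pathway (27% of clearance) increases to 3.7× activity: 0.27 × 3.7 = 0.999.
The CYP1A2 pathway (15% of clearance) falls to 0.15× activity: 0.15 × 0.15 = 0.0225.
The CYP2B6 pathway (25% of clearance) is boosted to 2.9× activity: 0.25 × 2.9 = 0.725.
Non-CYP routes (33%) are unchanged.
CL_new/CL_old = 0.999 + 0.0225 + 0.725 + 0.33 = 2.0765.
Systemic exposure ∝ 1/CL: fold-change = 1 / 2.0765 = 0.48.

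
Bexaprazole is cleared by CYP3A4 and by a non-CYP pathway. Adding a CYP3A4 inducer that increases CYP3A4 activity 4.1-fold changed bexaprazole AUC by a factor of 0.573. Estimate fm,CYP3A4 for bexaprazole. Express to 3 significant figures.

0.240

Call the CYP3A4 fraction fm. After the interaction, CL_new/CL_old = fm × 4.1 + (1 − fm).
AUC ratio = 1 / (new CL fraction), so new CL fraction = 1 / 0.573 = 1.745.
fm × 4.1 + 1 − fm = 1.745  ⇒  fm × (4.1 − 1) = 0.7452  ⇒  fm = 0.240.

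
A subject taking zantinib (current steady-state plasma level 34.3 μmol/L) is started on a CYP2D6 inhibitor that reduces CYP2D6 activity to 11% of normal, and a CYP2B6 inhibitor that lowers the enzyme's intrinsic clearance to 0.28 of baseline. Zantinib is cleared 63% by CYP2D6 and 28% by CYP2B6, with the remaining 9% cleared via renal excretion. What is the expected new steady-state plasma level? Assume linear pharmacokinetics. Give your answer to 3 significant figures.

144 μmol/L

The CYP2D6 pathway (63% of clearance) drops to 0.11× activity: 0.63 × 0.11 = 0.0693.
The CYP2B6 pathway (28% of clearance) falls to 0.28× activity: 0.28 × 0.28 = 0.0784.
The remaining 9% of clearance is unaffected.
CL_new/CL_old = 0.0693 + 0.0784 + 0.09 = 0.2377.
Dividing the baseline by the relative clearance: 34.3 / 0.2377 = 144 μmol/L.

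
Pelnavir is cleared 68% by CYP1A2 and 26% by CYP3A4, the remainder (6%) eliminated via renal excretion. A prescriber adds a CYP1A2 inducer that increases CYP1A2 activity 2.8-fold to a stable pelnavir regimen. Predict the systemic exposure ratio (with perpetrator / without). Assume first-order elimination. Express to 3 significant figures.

0.450

CYP1A2: 0.68 × 2.8 = 1.904
CYP3A4: 0.26 (unchanged)
Other: 0.06 (unchanged)
New clearance relative to baseline: 1.904 + 0.26 + 0.06 = 2.224.
Systemic exposure is inversely proportional to clearance, so the fold-change is 1 / 2.224 = 0.450.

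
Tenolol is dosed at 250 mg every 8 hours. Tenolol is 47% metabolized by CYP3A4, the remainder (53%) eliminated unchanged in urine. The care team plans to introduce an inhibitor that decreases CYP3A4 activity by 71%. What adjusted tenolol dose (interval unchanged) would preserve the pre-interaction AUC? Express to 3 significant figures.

CYP3A4: 0.47 × 0.29 = 0.1363
Other: 0.53 (unchanged)
Relative clearance = 0.1363 + 0.53 = 0.6663.
Css,avg = (dose rate)/CL, so holding Css fixed requires dose ∝ CL: 250 × 0.6663 = 167 mg.

167 mg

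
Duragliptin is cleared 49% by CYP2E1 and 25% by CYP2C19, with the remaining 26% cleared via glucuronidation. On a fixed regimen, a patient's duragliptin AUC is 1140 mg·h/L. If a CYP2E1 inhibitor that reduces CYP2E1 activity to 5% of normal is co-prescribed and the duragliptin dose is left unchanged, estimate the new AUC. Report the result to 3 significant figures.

The CYP2E1 pathway (49% of clearance) drops to 0.05× activity: 0.49 × 0.05 = 0.0245.
CYP2C19 (25%) and the residual 26% are unaffected.
New clearance relative to baseline: 0.0245 + 0.25 + 0.26 = 0.5345.
With dosing unchanged, AUC scales as 1/CL: 1140 / 0.5345 = 2.13 × 10³ mg·h/L.

2.13 × 10³ mg·h/L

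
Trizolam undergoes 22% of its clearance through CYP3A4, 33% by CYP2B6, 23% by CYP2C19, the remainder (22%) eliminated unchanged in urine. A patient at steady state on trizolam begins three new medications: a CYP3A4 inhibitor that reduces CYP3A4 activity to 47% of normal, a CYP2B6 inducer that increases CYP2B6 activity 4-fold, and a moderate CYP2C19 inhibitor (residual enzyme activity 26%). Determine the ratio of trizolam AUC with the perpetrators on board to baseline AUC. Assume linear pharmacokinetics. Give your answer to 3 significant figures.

The CYP3A4 pathway (22% of clearance) drops to 0.47× activity: 0.22 × 0.47 = 0.1034.
The CYP2B6 pathway (33% of clearance) is boosted to 4× activity: 0.33 × 4 = 1.32.
The CYP2C19 pathway (23% of clearance) is reduced to 0.26× activity: 0.23 × 0.26 = 0.0598.
The remaining 22% of clearance is unaffected.
New clearance relative to baseline: 0.1034 + 1.32 + 0.0598 + 0.22 = 1.7032.
Net AUC ratio = 1 / 1.7032 = 0.587.

0.587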